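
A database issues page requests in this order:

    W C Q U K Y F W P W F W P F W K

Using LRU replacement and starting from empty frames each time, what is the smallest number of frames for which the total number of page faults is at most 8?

7

f=1: 16 faults
f=2: 14 faults
f=3: 10 faults
f=4: 10 faults
f=5: 9 faults
f=6: 9 faults
f=7: 8 faults
f=8: 8 faults
Smallest f with faults ≤ 8 is 7.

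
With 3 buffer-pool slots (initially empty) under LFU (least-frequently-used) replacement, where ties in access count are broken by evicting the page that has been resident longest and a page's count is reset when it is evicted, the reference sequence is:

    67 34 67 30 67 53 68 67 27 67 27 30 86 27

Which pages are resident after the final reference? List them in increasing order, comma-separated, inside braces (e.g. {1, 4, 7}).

{27, 67, 86}

67 → fault, frames (67)
34 → fault, frames (67 34)
67 → hit
30 → fault, frames (67 34 30)
67 → hit
53 → fault, evict 34, frames (67 30 53)
68 → fault, evict 30, frames (67 53 68)
67 → hit
27 → fault, evict 53, frames (67 68 27)
67 → hit
27 → hit
30 → fault, evict 68, frames (67 27 30)
86 → fault, evict 30, frames (67 27 86)
27 → hit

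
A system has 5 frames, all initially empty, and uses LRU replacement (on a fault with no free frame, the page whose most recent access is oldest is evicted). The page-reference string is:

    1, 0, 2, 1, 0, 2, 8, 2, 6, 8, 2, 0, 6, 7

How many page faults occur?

6

1 → miss, frames [1]
0 → miss, frames [1, 0]
2 → miss, frames [1, 0, 2]
1 → hit
0 → hit
2 → hit
8 → miss, frames [1, 0, 2, 8]
2 → hit
6 → miss, frames [1, 0, 8, 2, 6]
8 → hit
2 → hit
0 → hit
6 → hit
7 → miss, evict 1, frames [8, 2, 0, 6, 7]
Page faults: 6.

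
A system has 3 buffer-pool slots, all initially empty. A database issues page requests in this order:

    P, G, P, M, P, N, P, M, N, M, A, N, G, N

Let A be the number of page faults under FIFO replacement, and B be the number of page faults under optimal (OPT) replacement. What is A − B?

Under FIFO: F F . F . F F . . . F . F F → 8 faults.
Under OPT: F F . F . F . . . . F . F . → 6 faults.
A − B = 8 − 6 = 2.

2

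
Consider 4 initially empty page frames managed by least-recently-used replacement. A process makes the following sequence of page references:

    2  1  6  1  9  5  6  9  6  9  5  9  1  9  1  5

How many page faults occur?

5

2: fault, frames {2}
1: fault, frames {2,1}
6: fault, frames {2,1,6}
1: hit
9: fault, frames {2,6,1,9}
5: fault, evict 2, frames {6,1,9,5}
6: hit
9: hit
6: hit
9: hit
5: hit
9: hit
1: hit
9: hit
1: hit
5: hit
Page faults: 5.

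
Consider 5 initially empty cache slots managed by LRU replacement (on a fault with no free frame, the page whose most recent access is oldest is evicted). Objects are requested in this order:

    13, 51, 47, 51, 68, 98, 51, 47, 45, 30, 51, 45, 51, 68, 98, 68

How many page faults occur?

9

13: miss, frames (13)
51: miss, frames (13 51)
47: miss, frames (13 51 47)
51: hit
68: miss, frames (13 47 51 68)
98: miss, frames (13 47 51 68 98)
51: hit
47: hit
45: miss, evict 13, frames (68 98 51 47 45)
30: miss, evict 68, frames (98 51 47 45 30)
51: hit
45: hit
51: hit
68: miss, evict 98, frames (47 30 45 51 68)
98: miss, evict 47, frames (30 45 51 68 98)
68: hit
Page faults: 9.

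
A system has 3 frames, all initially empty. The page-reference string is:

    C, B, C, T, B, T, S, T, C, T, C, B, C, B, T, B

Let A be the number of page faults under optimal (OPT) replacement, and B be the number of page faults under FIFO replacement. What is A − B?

Under OPT: F F . F . . F . . . . F . . . . → 5 faults.
Under FIFO: F F . F . . F . F . . F . . F . → 7 faults.
A − B = 5 − 7 = -2.

-2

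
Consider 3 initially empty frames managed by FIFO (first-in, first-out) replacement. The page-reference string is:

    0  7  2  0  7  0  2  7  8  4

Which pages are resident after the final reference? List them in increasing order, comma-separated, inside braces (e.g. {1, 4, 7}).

{2, 4, 8}

0 -> fault, frames {0}
7 -> fault, frames {0,7}
2 -> fault, frames {0,7,2}
0 -> hit
7 -> hit
0 -> hit
2 -> hit
7 -> hit
8 -> fault, evict 0, frames {7,2,8}
4 -> fault, evict 7, frames {2,8,4}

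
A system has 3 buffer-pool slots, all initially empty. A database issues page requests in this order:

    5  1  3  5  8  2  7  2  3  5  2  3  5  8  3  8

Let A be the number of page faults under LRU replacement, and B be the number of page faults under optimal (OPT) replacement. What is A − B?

1

Under LRU: F F F . F F F . F F . . . F . . → 9 faults.
Under OPT: F F F . F F F . . F . . . F . . → 8 faults.
A − B = 9 − 8 = 1.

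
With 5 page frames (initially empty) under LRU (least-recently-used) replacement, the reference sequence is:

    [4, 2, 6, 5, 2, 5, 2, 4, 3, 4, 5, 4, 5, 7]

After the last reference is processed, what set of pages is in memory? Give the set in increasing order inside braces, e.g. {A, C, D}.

{2, 3, 4, 5, 7}

4: miss, frames (4)
2: miss, frames (4 2)
6: miss, frames (4 2 6)
5: miss, frames (4 2 6 5)
2: hit
5: hit
2: hit
4: hit
3: miss, frames (6 5 2 4 3)
4: hit
5: hit
4: hit
5: hit
7: miss, evict 6, frames (2 3 4 5 7)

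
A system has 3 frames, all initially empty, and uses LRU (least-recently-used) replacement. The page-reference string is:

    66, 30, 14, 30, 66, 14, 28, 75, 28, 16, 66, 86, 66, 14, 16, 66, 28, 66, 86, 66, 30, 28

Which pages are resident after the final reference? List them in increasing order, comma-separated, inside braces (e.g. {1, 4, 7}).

{28, 30, 66}

66 → fault, frames [66]
30 → fault, frames [66, 30]
14 → fault, frames [66, 30, 14]
30 → hit
66 → hit
14 → hit
28 → fault, evict 30, frames [66, 14, 28]
75 → fault, evict 66, frames [14, 28, 75]
28 → hit
16 → fault, evict 14, frames [75, 28, 16]
66 → fault, evict 75, frames [28, 16, 66]
86 → fault, evict 28, frames [16, 66, 86]
66 → hit
14 → fault, evict 16, frames [86, 66, 14]
16 → fault, evict 86, frames [66, 14, 16]
66 → hit
28 → fault, evict 14, frames [16, 66, 28]
66 → hit
86 → fault, evict 16, frames [28, 66, 86]
66 → hit
30 → fault, evict 28, frames [86, 66, 30]
28 → fault, evict 86, frames [66, 30, 28]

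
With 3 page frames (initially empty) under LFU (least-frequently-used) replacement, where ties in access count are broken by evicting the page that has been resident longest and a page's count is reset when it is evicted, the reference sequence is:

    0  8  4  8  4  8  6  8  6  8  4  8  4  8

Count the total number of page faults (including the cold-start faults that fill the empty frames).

4

0 -> fault, frames {0}
8 -> fault, frames {0,8}
4 -> fault, frames {0,8,4}
8 -> hit
4 -> hit
8 -> hit
6 -> fault, evict 0, frames {8,4,6}
8 -> hit
6 -> hit
8 -> hit
4 -> hit
8 -> hit
4 -> hit
8 -> hit
Page faults: 4.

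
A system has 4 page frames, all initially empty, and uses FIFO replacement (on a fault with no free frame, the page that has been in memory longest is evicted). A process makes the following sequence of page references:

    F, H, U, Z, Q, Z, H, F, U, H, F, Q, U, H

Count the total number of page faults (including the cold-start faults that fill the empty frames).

F: miss, frames {F}
H: miss, frames {F,H}
U: miss, frames {F,H,U}
Z: miss, frames {F,H,U,Z}
Q: miss, evict F, frames {H,U,Z,Q}
Z: hit
H: hit
F: miss, evict H, frames {U,Z,Q,F}
U: hit
H: miss, evict U, frames {Z,Q,F,H}
F: hit
Q: hit
U: miss, evict Z, frames {Q,F,H,U}
H: hit
Page faults: 8.

8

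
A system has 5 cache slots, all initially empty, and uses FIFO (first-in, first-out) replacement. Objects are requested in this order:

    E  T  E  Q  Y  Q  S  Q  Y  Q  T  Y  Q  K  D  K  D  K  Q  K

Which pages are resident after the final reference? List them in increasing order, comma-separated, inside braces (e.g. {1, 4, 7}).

E → fault, frames (E)
T → fault, frames (E T)
E → hit
Q → fault, frames (E T Q)
Y → fault, frames (E T Q Y)
Q → hit
S → fault, frames (E T Q Y S)
Q → hit
Y → hit
Q → hit
T → hit
Y → hit
Q → hit
K → fault, evict E, frames (T Q Y S K)
D → fault, evict T, frames (Q Y S K D)
K → hit
D → hit
K → hit
Q → hit
K → hit

{D, K, Q, S, Y}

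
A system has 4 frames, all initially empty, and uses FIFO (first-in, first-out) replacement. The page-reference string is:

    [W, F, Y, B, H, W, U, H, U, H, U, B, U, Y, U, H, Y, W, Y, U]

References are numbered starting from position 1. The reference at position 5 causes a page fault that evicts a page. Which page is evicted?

pos 1: W → miss, frames {W}
pos 2: F → miss, frames {W,F}
pos 3: Y → miss, frames {W,F,Y}
pos 4: B → miss, frames {W,F,Y,B}
pos 5: H → miss, evict W, frames {F,Y,B,H}
At position 5, page W is evicted.

W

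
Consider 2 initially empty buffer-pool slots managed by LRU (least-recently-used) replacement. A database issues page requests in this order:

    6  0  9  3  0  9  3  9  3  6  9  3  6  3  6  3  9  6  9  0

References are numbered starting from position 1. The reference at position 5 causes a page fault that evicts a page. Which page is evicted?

pos 1: 6 -> miss, frames {6}
pos 2: 0 -> miss, frames {6,0}
pos 3: 9 -> miss, evict 6, frames {0,9}
pos 4: 3 -> miss, evict 0, frames {9,3}
pos 5: 0 -> miss, evict 9, frames {3,0}
At position 5, page 9 is evicted.

9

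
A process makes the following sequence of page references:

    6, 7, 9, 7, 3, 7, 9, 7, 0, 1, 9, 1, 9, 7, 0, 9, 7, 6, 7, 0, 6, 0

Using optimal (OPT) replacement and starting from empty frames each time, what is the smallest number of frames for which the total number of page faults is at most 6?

f=1: 22 faults
f=2: 12 faults
f=3: 8 faults
f=4: 7 faults
f=5: 6 faults
f=6: 6 faults
Smallest f with faults ≤ 6 is 5.

5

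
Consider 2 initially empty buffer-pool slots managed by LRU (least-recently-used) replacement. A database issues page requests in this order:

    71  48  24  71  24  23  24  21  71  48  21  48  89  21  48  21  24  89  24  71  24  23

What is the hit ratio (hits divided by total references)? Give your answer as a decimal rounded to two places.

71: fault, frames (71)
48: fault, frames (71 48)
24: fault, evict 71, frames (48 24)
71: fault, evict 48, frames (24 71)
24: hit
23: fault, evict 71, frames (24 23)
24: hit
21: fault, evict 23, frames (24 21)
71: fault, evict 24, frames (21 71)
48: fault, evict 21, frames (71 48)
21: fault, evict 71, frames (48 21)
48: hit
89: fault, evict 21, frames (48 89)
21: fault, evict 48, frames (89 21)
48: fault, evict 89, frames (21 48)
21: hit
24: fault, evict 48, frames (21 24)
89: fault, evict 21, frames (24 89)
24: hit
71: fault, evict 89, frames (24 71)
24: hit
23: fault, evict 71, frames (24 23)
Hits: 6 of 22 references → 6/22 = 0.2727.

0.27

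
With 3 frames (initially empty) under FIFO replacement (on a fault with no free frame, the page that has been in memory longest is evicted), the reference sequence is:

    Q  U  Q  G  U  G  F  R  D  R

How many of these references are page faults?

Q → miss, frames {Q}
U → miss, frames {Q,U}
Q → hit
G → miss, frames {Q,U,G}
U → hit
G → hit
F → miss, evict Q, frames {U,G,F}
R → miss, evict U, frames {G,F,R}
D → miss, evict G, frames {F,R,D}
R → hit
Page faults: 6.

6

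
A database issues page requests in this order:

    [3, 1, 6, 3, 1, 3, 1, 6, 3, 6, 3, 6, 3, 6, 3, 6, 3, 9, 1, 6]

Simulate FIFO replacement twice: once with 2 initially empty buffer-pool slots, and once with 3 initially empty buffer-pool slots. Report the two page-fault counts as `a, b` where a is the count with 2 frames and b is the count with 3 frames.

10, 4

2 frames: F F F F F . . F F . . . . . . . . F F F → 10 faults.
3 frames: F F F . . . . . . . . . . . . . . F . . → 4 faults.
4 < 10: adding a frame reduced faults, as is typical.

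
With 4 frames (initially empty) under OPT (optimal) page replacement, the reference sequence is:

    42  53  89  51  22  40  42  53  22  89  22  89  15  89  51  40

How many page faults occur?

9

42 → miss, frames [42]
53 → miss, frames [42, 53]
89 → miss, frames [42, 53, 89]
51 → miss, frames [42, 53, 89, 51]
22 → miss, evict 51, frames [42, 53, 89, 22]
40 → miss, evict 89, frames [42, 53, 22, 40]
42 → hit
53 → hit
22 → hit
89 → miss, evict 53, frames [42, 22, 40, 89]
22 → hit
89 → hit
15 → miss, evict 22, frames [42, 40, 89, 15]
89 → hit
51 → miss, evict 15, frames [42, 40, 89, 51]
40 → hit
Page faults: 9.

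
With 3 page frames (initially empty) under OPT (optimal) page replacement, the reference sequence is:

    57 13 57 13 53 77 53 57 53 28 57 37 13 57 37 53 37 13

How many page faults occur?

8

57 → fault, frames {57}
13 → fault, frames {57,13}
57 → hit
13 → hit
53 → fault, frames {57,13,53}
77 → fault, evict 13, frames {57,53,77}
53 → hit
57 → hit
53 → hit
28 → fault, evict 77, frames {57,53,28}
57 → hit
37 → fault, evict 28, frames {57,53,37}
13 → fault, evict 53, frames {57,37,13}
57 → hit
37 → hit
53 → fault, evict 57, frames {37,13,53}
37 → hit
13 → hit
Page faults: 8.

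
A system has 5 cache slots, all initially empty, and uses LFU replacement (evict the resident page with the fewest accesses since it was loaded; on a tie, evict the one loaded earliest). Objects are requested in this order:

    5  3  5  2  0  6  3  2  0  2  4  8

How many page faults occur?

7

5 -> fault, frames {5}
3 -> fault, frames {5,3}
5 -> hit
2 -> fault, frames {5,3,2}
0 -> fault, frames {5,3,2,0}
6 -> fault, frames {5,3,2,0,6}
3 -> hit
2 -> hit
0 -> hit
2 -> hit
4 -> fault, evict 6, frames {5,3,2,0,4}
8 -> fault, evict 4, frames {5,3,2,0,8}
Page faults: 7.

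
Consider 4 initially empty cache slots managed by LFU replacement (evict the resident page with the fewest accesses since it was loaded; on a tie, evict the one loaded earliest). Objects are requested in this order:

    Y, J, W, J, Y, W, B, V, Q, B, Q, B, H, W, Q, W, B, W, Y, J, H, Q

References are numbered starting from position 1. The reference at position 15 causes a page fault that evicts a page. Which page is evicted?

pos 1: Y: fault, frames [Y]
pos 2: J: fault, frames [Y, J]
pos 3: W: fault, frames [Y, J, W]
pos 4: J: hit
pos 5: Y: hit
pos 6: W: hit
pos 7: B: fault, frames [Y, J, W, B]
pos 8: V: fault, evict B, frames [Y, J, W, V]
pos 9: Q: fault, evict V, frames [Y, J, W, Q]
pos 10: B: fault, evict Q, frames [Y, J, W, B]
pos 11: Q: fault, evict B, frames [Y, J, W, Q]
pos 12: B: fault, evict Q, frames [Y, J, W, B]
pos 13: H: fault, evict B, frames [Y, J, W, H]
pos 14: W: hit
pos 15: Q: fault, evict H, frames [Y, J, W, Q]
At position 15, page H is evicted.

H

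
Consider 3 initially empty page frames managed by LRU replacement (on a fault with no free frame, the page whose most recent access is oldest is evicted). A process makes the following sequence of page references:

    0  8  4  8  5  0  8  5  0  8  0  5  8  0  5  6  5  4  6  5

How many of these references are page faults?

7

0 -> fault, frames [0]
8 -> fault, frames [0, 8]
4 -> fault, frames [0, 8, 4]
8 -> hit
5 -> fault, evict 0, frames [4, 8, 5]
0 -> fault, evict 4, frames [8, 5, 0]
8 -> hit
5 -> hit
0 -> hit
8 -> hit
0 -> hit
5 -> hit
8 -> hit
0 -> hit
5 -> hit
6 -> fault, evict 8, frames [0, 5, 6]
5 -> hit
4 -> fault, evict 0, frames [6, 5, 4]
6 -> hit
5 -> hit
Page faults: 7.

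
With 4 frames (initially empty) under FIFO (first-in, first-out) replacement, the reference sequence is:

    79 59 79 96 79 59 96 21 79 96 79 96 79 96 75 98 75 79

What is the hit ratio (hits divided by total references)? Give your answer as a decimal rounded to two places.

0.61

79: miss, frames {79}
59: miss, frames {79,59}
79: hit
96: miss, frames {79,59,96}
79: hit
59: hit
96: hit
21: miss, frames {79,59,96,21}
79: hit
96: hit
79: hit
96: hit
79: hit
96: hit
75: miss, evict 79, frames {59,96,21,75}
98: miss, evict 59, frames {96,21,75,98}
75: hit
79: miss, evict 96, frames {21,75,98,79}
Hits: 11 of 18 references → 11/18 = 0.6111.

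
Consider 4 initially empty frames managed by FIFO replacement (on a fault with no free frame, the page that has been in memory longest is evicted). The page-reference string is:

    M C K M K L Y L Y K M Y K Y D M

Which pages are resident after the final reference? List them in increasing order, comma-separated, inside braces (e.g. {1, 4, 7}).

M: miss, frames [M]
C: miss, frames [M, C]
K: miss, frames [M, C, K]
M: hit
K: hit
L: miss, frames [M, C, K, L]
Y: miss, evict M, frames [C, K, L, Y]
L: hit
Y: hit
K: hit
M: miss, evict C, frames [K, L, Y, M]
Y: hit
K: hit
Y: hit
D: miss, evict K, frames [L, Y, M, D]
M: hit

{D, L, M, Y}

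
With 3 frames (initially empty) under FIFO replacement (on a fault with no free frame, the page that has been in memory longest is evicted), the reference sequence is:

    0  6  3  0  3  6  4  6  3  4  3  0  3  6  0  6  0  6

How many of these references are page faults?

6

0 -> miss, frames (0)
6 -> miss, frames (0 6)
3 -> miss, frames (0 6 3)
0 -> hit
3 -> hit
6 -> hit
4 -> miss, evict 0, frames (6 3 4)
6 -> hit
3 -> hit
4 -> hit
3 -> hit
0 -> miss, evict 6, frames (3 4 0)
3 -> hit
6 -> miss, evict 3, frames (4 0 6)
0 -> hit
6 -> hit
0 -> hit
6 -> hit
Page faults: 6.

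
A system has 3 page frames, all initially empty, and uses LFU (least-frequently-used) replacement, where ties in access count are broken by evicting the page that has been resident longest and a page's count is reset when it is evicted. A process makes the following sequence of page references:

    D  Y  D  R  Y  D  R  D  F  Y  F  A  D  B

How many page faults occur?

D -> miss, frames (D)
Y -> miss, frames (D Y)
D -> hit
R -> miss, frames (D Y R)
Y -> hit
D -> hit
R -> hit
D -> hit
F -> miss, evict Y, frames (D R F)
Y -> miss, evict F, frames (D R Y)
F -> miss, evict Y, frames (D R F)
A -> miss, evict F, frames (D R A)
D -> hit
B -> miss, evict A, frames (D R B)
Page faults: 8.

8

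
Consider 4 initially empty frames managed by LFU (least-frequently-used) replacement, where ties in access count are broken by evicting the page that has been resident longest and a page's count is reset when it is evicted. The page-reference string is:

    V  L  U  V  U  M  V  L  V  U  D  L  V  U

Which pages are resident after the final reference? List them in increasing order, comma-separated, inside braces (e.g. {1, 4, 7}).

{D, L, U, V}

V -> miss, frames (V)
L -> miss, frames (V L)
U -> miss, frames (V L U)
V -> hit
U -> hit
M -> miss, frames (V L U M)
V -> hit
L -> hit
V -> hit
U -> hit
D -> miss, evict M, frames (V L U D)
L -> hit
V -> hit
U -> hit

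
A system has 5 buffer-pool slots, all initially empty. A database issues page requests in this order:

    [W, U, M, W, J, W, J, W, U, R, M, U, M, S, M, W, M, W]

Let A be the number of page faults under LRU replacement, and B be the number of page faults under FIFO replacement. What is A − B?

-1

Under LRU: F F F . F . . . . F . . . F . . . . → 6 faults.
Under FIFO: F F F . F . . . . F . . . F . F . . → 7 faults.
A − B = 6 − 7 = -1.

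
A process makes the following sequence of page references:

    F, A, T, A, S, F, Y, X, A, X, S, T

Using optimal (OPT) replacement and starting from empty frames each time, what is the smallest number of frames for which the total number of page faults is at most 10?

f=1: 12 faults
f=2: 9 faults
f=3: 7 faults
f=4: 6 faults
f=5: 6 faults
f=6: 6 faults
Smallest f with faults ≤ 10 is 2.

2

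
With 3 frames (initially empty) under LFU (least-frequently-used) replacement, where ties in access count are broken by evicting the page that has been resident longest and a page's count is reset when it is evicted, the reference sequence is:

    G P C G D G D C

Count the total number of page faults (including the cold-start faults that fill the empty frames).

4

G: miss, frames [G]
P: miss, frames [G, P]
C: miss, frames [G, P, C]
G: hit
D: miss, evict P, frames [G, C, D]
G: hit
D: hit
C: hit
Page faults: 4.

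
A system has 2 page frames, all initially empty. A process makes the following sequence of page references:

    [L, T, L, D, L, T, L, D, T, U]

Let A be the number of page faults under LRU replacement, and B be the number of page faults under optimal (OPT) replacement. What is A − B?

1

Under LRU: F F . F . F . F F F → 7 faults.
Under OPT: F F . F . F . F . F → 6 faults.
A − B = 7 − 6 = 1.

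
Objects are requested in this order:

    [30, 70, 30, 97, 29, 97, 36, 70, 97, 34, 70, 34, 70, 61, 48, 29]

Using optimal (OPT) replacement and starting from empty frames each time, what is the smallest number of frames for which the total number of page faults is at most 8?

f=1: 16 faults
f=2: 10 faults
f=3: 9 faults
f=4: 8 faults
f=5: 8 faults
f=6: 8 faults
f=7: 8 faults
f=8: 8 faults
Smallest f with faults ≤ 8 is 4.

4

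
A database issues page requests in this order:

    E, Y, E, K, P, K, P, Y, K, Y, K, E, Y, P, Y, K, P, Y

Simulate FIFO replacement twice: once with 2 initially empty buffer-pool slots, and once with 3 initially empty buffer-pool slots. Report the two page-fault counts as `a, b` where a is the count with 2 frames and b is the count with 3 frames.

11, 8

2 frames: F F . F F . . F F . . F F F . F . F → 11 faults.
3 frames: F F . F F . . . . . . F F . . F F . → 8 faults.
8 < 11: adding a frame reduced faults, as is typical.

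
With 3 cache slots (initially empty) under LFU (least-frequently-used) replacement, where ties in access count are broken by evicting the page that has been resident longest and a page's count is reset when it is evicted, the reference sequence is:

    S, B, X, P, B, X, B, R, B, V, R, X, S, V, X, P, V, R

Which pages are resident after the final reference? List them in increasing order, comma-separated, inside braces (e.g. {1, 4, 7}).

{B, R, X}

S -> fault, frames (S)
B -> fault, frames (S B)
X -> fault, frames (S B X)
P -> fault, evict S, frames (B X P)
B -> hit
X -> hit
B -> hit
R -> fault, evict P, frames (B X R)
B -> hit
V -> fault, evict R, frames (B X V)
R -> fault, evict V, frames (B X R)
X -> hit
S -> fault, evict R, frames (B X S)
V -> fault, evict S, frames (B X V)
X -> hit
P -> fault, evict V, frames (B X P)
V -> fault, evict P, frames (B X V)
R -> fault, evict V, frames (B X R)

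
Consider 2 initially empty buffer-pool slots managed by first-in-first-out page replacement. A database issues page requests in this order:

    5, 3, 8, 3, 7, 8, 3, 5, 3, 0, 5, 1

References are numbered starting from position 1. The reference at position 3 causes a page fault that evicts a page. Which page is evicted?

pos 1: 5 -> fault, frames (5)
pos 2: 3 -> fault, frames (5 3)
pos 3: 8 -> fault, evict 5, frames (3 8)
At position 3, page 5 is evicted.

5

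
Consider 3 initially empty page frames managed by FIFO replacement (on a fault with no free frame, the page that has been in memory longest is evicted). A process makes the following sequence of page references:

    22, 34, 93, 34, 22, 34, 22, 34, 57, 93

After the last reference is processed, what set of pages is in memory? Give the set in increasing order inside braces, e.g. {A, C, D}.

{34, 57, 93}

22 -> fault, frames {22}
34 -> fault, frames {22,34}
93 -> fault, frames {22,34,93}
34 -> hit
22 -> hit
34 -> hit
22 -> hit
34 -> hit
57 -> fault, evict 22, frames {34,93,57}
93 -> hit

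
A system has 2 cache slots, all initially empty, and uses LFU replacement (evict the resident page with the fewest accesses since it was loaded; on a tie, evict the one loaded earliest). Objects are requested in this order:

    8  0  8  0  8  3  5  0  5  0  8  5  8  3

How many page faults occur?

9

8 -> fault, frames [8]
0 -> fault, frames [8, 0]
8 -> hit
0 -> hit
8 -> hit
3 -> fault, evict 0, frames [8, 3]
5 -> fault, evict 3, frames [8, 5]
0 -> fault, evict 5, frames [8, 0]
5 -> fault, evict 0, frames [8, 5]
0 -> fault, evict 5, frames [8, 0]
8 -> hit
5 -> fault, evict 0, frames [8, 5]
8 -> hit
3 -> fault, evict 5, frames [8, 3]
Page faults: 9.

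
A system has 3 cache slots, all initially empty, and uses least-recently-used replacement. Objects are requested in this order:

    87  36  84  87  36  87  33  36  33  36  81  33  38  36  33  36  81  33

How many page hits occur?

87 → miss, frames (87)
36 → miss, frames (87 36)
84 → miss, frames (87 36 84)
87 → hit
36 → hit
87 → hit
33 → miss, evict 84, frames (36 87 33)
36 → hit
33 → hit
36 → hit
81 → miss, evict 87, frames (33 36 81)
33 → hit
38 → miss, evict 36, frames (81 33 38)
36 → miss, evict 81, frames (33 38 36)
33 → hit
36 → hit
81 → miss, evict 38, frames (33 36 81)
33 → hit
Hits: 10.

10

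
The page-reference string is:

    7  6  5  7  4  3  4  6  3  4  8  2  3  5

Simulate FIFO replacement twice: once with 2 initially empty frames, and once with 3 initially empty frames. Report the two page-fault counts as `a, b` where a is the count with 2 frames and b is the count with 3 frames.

12, 10

2 frames: F F F F F F . F . F F F F F → 12 faults.
3 frames: F F F . F F . F . . F F F F → 10 faults.
10 < 12: adding a frame reduced faults, as is typical.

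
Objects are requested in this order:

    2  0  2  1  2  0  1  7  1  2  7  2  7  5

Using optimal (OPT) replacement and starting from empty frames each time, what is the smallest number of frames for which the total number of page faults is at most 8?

f=1: 14 faults
f=2: 7 faults
f=3: 5 faults
f=4: 5 faults
f=5: 5 faults
Smallest f with faults ≤ 8 is 2.

2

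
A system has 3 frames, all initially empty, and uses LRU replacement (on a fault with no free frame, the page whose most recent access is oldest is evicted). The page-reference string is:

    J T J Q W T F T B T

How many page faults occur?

J → fault, frames (J)
T → fault, frames (J T)
J → hit
Q → fault, frames (T J Q)
W → fault, evict T, frames (J Q W)
T → fault, evict J, frames (Q W T)
F → fault, evict Q, frames (W T F)
T → hit
B → fault, evict W, frames (F T B)
T → hit
Page faults: 7.

7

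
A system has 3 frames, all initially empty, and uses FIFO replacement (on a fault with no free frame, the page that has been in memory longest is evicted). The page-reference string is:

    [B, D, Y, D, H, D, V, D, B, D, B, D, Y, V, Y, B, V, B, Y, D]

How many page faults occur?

B → miss, frames (B)
D → miss, frames (B D)
Y → miss, frames (B D Y)
D → hit
H → miss, evict B, frames (D Y H)
D → hit
V → miss, evict D, frames (Y H V)
D → miss, evict Y, frames (H V D)
B → miss, evict H, frames (V D B)
D → hit
B → hit
D → hit
Y → miss, evict V, frames (D B Y)
V → miss, evict D, frames (B Y V)
Y → hit
B → hit
V → hit
B → hit
Y → hit
D → miss, evict B, frames (Y V D)
Page faults: 10.

10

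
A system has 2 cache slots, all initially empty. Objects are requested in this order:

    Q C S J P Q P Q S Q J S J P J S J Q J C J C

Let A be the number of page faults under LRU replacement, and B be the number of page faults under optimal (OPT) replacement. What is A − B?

Under LRU: F F F F F F . . F . F F . F . F . F . F . . → 13 faults.
Under OPT: F F F F F . . . F . F . . F . F . F . F . . → 11 faults.
A − B = 13 − 11 = 2.

2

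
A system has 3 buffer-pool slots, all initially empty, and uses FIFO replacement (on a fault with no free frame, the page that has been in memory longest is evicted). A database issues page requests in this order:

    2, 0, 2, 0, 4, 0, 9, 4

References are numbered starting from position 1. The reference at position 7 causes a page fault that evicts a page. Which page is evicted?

2

pos 1: 2 → miss, frames {2}
pos 2: 0 → miss, frames {2,0}
pos 3: 2 → hit
pos 4: 0 → hit
pos 5: 4 → miss, frames {2,0,4}
pos 6: 0 → hit
pos 7: 9 → miss, evict 2, frames {0,4,9}
At position 7, page 2 is evicted.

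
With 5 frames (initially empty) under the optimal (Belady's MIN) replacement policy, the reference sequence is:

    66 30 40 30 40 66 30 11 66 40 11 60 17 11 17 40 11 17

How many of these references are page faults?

6

66: miss, frames (66)
30: miss, frames (66 30)
40: miss, frames (66 30 40)
30: hit
40: hit
66: hit
30: hit
11: miss, frames (66 30 40 11)
66: hit
40: hit
11: hit
60: miss, frames (66 30 40 11 60)
17: miss, evict 60, frames (66 30 40 11 17)
11: hit
17: hit
40: hit
11: hit
17: hit
Page faults: 6.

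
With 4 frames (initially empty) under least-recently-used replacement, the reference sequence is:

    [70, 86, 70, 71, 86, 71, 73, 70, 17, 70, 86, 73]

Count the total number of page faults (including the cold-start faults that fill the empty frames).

70 → miss, frames [70]
86 → miss, frames [70, 86]
70 → hit
71 → miss, frames [86, 70, 71]
86 → hit
71 → hit
73 → miss, frames [70, 86, 71, 73]
70 → hit
17 → miss, evict 86, frames [71, 73, 70, 17]
70 → hit
86 → miss, evict 71, frames [73, 17, 70, 86]
73 → hit
Page faults: 6.

6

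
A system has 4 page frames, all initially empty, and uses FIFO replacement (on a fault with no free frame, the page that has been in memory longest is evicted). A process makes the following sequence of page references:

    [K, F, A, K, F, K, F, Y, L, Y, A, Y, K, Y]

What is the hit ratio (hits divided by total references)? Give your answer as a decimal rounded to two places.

K: miss, frames [K]
F: miss, frames [K, F]
A: miss, frames [K, F, A]
K: hit
F: hit
K: hit
F: hit
Y: miss, frames [K, F, A, Y]
L: miss, evict K, frames [F, A, Y, L]
Y: hit
A: hit
Y: hit
K: miss, evict F, frames [A, Y, L, K]
Y: hit
Hits: 8 of 14 references → 8/14 = 0.5714.

0.57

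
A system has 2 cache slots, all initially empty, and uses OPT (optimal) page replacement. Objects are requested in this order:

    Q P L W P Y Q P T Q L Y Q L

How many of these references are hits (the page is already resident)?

Q: miss, frames (Q)
P: miss, frames (Q P)
L: miss, evict Q, frames (P L)
W: miss, evict L, frames (P W)
P: hit
Y: miss, evict W, frames (P Y)
Q: miss, evict Y, frames (P Q)
P: hit
T: miss, evict P, frames (Q T)
Q: hit
L: miss, evict T, frames (Q L)
Y: miss, evict L, frames (Q Y)
Q: hit
L: miss, evict Y, frames (Q L)
Hits: 4.

4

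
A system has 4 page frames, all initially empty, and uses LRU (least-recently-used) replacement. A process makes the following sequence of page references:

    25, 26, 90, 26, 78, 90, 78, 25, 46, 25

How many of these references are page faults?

5

25 → fault, frames (25)
26 → fault, frames (25 26)
90 → fault, frames (25 26 90)
26 → hit
78 → fault, frames (25 90 26 78)
90 → hit
78 → hit
25 → hit
46 → fault, evict 26, frames (90 78 25 46)
25 → hit
Page faults: 5.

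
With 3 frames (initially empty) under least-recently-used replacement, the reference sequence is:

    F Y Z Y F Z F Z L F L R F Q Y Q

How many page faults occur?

F: fault, frames (F)
Y: fault, frames (F Y)
Z: fault, frames (F Y Z)
Y: hit
F: hit
Z: hit
F: hit
Z: hit
L: fault, evict Y, frames (F Z L)
F: hit
L: hit
R: fault, evict Z, frames (F L R)
F: hit
Q: fault, evict L, frames (R F Q)
Y: fault, evict R, frames (F Q Y)
Q: hit
Page faults: 7.

7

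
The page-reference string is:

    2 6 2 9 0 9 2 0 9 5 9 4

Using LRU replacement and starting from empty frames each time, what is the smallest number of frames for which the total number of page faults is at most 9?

2

f=1: 12 faults
f=2: 9 faults
f=3: 6 faults
f=4: 6 faults
f=5: 6 faults
f=6: 6 faults
Smallest f with faults ≤ 9 is 2.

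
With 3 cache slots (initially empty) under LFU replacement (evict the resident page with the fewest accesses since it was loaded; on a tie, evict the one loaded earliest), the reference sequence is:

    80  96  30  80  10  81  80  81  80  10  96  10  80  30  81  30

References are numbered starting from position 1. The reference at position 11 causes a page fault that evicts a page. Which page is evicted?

pos 1: 80 -> miss, frames [80]
pos 2: 96 -> miss, frames [80, 96]
pos 3: 30 -> miss, frames [80, 96, 30]
pos 4: 80 -> hit
pos 5: 10 -> miss, evict 96, frames [80, 30, 10]
pos 6: 81 -> miss, evict 30, frames [80, 10, 81]
pos 7: 80 -> hit
pos 8: 81 -> hit
pos 9: 80 -> hit
pos 10: 10 -> hit
pos 11: 96 -> miss, evict 10, frames [80, 81, 96]
At position 11, page 10 is evicted.

10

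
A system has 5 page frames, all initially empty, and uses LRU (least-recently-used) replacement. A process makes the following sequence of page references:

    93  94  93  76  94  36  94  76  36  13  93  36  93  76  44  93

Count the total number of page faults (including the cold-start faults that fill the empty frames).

93 → miss, frames {93}
94 → miss, frames {93,94}
93 → hit
76 → miss, frames {94,93,76}
94 → hit
36 → miss, frames {93,76,94,36}
94 → hit
76 → hit
36 → hit
13 → miss, frames {93,94,76,36,13}
93 → hit
36 → hit
93 → hit
76 → hit
44 → miss, evict 94, frames {13,36,93,76,44}
93 → hit
Page faults: 6.

6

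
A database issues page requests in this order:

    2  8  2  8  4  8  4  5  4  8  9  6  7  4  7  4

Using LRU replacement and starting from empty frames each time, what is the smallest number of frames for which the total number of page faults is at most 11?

f=1: 16 faults
f=2: 9 faults
f=3: 8 faults
f=4: 8 faults
f=5: 7 faults
f=6: 7 faults
f=7: 7 faults
Smallest f with faults ≤ 11 is 2.

2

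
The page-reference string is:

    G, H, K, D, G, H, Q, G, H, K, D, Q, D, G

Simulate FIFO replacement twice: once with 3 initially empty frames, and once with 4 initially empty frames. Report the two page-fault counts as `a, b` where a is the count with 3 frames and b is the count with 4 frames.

10, 11

3 frames: F F F F F F F . . F F . . F → 10 faults.
4 frames: F F F F . . F F F F F F . F → 11 faults.
11 > 10: adding a frame increased faults — Belady's anomaly.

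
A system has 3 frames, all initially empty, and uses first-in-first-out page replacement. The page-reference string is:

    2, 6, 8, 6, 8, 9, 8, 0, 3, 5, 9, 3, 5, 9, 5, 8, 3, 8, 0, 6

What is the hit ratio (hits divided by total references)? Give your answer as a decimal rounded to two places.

0.40

2 → miss, frames (2)
6 → miss, frames (2 6)
8 → miss, frames (2 6 8)
6 → hit
8 → hit
9 → miss, evict 2, frames (6 8 9)
8 → hit
0 → miss, evict 6, frames (8 9 0)
3 → miss, evict 8, frames (9 0 3)
5 → miss, evict 9, frames (0 3 5)
9 → miss, evict 0, frames (3 5 9)
3 → hit
5 → hit
9 → hit
5 → hit
8 → miss, evict 3, frames (5 9 8)
3 → miss, evict 5, frames (9 8 3)
8 → hit
0 → miss, evict 9, frames (8 3 0)
6 → miss, evict 8, frames (3 0 6)
Hits: 8 of 20 references → 8/20 = 0.4000.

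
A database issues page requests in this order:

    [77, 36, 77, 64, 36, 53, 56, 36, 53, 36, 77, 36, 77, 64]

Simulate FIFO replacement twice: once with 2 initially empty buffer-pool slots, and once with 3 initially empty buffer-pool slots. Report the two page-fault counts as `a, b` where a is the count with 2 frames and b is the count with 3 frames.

2 frames: F F . F . F F F F . F F . F → 10 faults.
3 frames: F F . F . F F F . . F . . F → 8 faults.
8 < 10: adding a frame reduced faults, as is typical.

10, 8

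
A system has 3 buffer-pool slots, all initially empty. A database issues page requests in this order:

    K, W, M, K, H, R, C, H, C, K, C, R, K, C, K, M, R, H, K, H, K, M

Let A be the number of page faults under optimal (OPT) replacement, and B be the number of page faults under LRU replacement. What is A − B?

Under OPT: F F F . F F F . . . . F . . . F . F . . . . → 9 faults.
Under LRU: F F F . F F F . . F . F . . . F F F F . . F → 13 faults.
A − B = 9 − 13 = -4.

-4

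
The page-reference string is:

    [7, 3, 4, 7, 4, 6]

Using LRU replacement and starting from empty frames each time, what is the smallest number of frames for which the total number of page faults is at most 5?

2

f=1: 6 faults
f=2: 5 faults
f=3: 4 faults
f=4: 4 faults
Smallest f with faults ≤ 5 is 2.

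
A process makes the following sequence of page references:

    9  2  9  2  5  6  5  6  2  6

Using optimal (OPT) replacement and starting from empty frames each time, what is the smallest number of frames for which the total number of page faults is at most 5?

f=1: 10 faults
f=2: 5 faults
f=3: 4 faults
f=4: 4 faults
Smallest f with faults ≤ 5 is 2.

2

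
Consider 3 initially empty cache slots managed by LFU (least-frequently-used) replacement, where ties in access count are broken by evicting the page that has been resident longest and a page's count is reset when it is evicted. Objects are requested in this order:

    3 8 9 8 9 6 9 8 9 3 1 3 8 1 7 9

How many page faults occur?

9

3 → miss, frames [3]
8 → miss, frames [3, 8]
9 → miss, frames [3, 8, 9]
8 → hit
9 → hit
6 → miss, evict 3, frames [8, 9, 6]
9 → hit
8 → hit
9 → hit
3 → miss, evict 6, frames [8, 9, 3]
1 → miss, evict 3, frames [8, 9, 1]
3 → miss, evict 1, frames [8, 9, 3]
8 → hit
1 → miss, evict 3, frames [8, 9, 1]
7 → miss, evict 1, frames [8, 9, 7]
9 → hit
Page faults: 9.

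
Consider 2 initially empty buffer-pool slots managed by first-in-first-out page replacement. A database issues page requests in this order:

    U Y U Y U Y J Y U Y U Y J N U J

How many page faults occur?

U: fault, frames (U)
Y: fault, frames (U Y)
U: hit
Y: hit
U: hit
Y: hit
J: fault, evict U, frames (Y J)
Y: hit
U: fault, evict Y, frames (J U)
Y: fault, evict J, frames (U Y)
U: hit
Y: hit
J: fault, evict U, frames (Y J)
N: fault, evict Y, frames (J N)
U: fault, evict J, frames (N U)
J: fault, evict N, frames (U J)
Page faults: 9.

9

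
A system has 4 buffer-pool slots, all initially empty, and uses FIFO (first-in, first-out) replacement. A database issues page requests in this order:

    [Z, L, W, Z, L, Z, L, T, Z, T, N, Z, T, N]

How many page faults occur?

Z -> fault, frames [Z]
L -> fault, frames [Z, L]
W -> fault, frames [Z, L, W]
Z -> hit
L -> hit
Z -> hit
L -> hit
T -> fault, frames [Z, L, W, T]
Z -> hit
T -> hit
N -> fault, evict Z, frames [L, W, T, N]
Z -> fault, evict L, frames [W, T, N, Z]
T -> hit
N -> hit
Page faults: 6.

6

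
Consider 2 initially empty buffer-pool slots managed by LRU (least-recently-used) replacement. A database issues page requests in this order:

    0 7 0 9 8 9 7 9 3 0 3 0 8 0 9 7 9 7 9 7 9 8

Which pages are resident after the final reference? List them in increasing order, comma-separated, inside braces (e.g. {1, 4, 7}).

{8, 9}

0 -> fault, frames {0}
7 -> fault, frames {0,7}
0 -> hit
9 -> fault, evict 7, frames {0,9}
8 -> fault, evict 0, frames {9,8}
9 -> hit
7 -> fault, evict 8, frames {9,7}
9 -> hit
3 -> fault, evict 7, frames {9,3}
0 -> fault, evict 9, frames {3,0}
3 -> hit
0 -> hit
8 -> fault, evict 3, frames {0,8}
0 -> hit
9 -> fault, evict 8, frames {0,9}
7 -> fault, evict 0, frames {9,7}
9 -> hit
7 -> hit
9 -> hit
7 -> hit
9 -> hit
8 -> fault, evict 7, frames {9,8}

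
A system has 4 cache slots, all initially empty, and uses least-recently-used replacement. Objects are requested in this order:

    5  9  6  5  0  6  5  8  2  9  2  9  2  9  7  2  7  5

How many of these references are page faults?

5 → miss, frames [5]
9 → miss, frames [5, 9]
6 → miss, frames [5, 9, 6]
5 → hit
0 → miss, frames [9, 6, 5, 0]
6 → hit
5 → hit
8 → miss, evict 9, frames [0, 6, 5, 8]
2 → miss, evict 0, frames [6, 5, 8, 2]
9 → miss, evict 6, frames [5, 8, 2, 9]
2 → hit
9 → hit
2 → hit
9 → hit
7 → miss, evict 5, frames [8, 2, 9, 7]
2 → hit
7 → hit
5 → miss, evict 8, frames [9, 2, 7, 5]
Page faults: 9.

9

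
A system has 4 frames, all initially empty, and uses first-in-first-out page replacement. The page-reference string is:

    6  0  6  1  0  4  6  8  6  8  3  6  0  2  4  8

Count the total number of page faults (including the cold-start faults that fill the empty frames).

11

6 -> fault, frames {6}
0 -> fault, frames {6,0}
6 -> hit
1 -> fault, frames {6,0,1}
0 -> hit
4 -> fault, frames {6,0,1,4}
6 -> hit
8 -> fault, evict 6, frames {0,1,4,8}
6 -> fault, evict 0, frames {1,4,8,6}
8 -> hit
3 -> fault, evict 1, frames {4,8,6,3}
6 -> hit
0 -> fault, evict 4, frames {8,6,3,0}
2 -> fault, evict 8, frames {6,3,0,2}
4 -> fault, evict 6, frames {3,0,2,4}
8 -> fault, evict 3, frames {0,2,4,8}
Page faults: 11.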